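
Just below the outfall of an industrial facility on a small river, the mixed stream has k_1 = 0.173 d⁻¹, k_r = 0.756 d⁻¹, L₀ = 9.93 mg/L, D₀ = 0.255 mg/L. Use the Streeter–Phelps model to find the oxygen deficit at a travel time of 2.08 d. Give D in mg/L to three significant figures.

D ≈ 1.50 mg/L

k_1 L₀/(k_r−k_1) = 0.173×9.93/(0.756−0.173) = 1.718/0.5830 = 2.947 mg/L.
e^(−k_1 t) = e^(−0.173×2.080) = 0.6978; e^(−k_r t) = e^(−0.756×2.080) = 0.2075.
D = 2.947 × (0.6978 − 0.2075) + 0.255 × 0.2075 = 1.445 + 0.05292 = 1.498 mg/L.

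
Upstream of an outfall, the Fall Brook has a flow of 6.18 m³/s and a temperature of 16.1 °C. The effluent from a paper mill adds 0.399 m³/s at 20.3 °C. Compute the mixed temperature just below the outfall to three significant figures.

Flow-weighted mixing: C = (Q_r C_r + Q_w C_w)/(Q_r + Q_w)
= (6.18×16.1 + 0.399×20.3)/(6.18 + 0.399) = 107.6/6.579 = 16.35 °C.

16.4 °C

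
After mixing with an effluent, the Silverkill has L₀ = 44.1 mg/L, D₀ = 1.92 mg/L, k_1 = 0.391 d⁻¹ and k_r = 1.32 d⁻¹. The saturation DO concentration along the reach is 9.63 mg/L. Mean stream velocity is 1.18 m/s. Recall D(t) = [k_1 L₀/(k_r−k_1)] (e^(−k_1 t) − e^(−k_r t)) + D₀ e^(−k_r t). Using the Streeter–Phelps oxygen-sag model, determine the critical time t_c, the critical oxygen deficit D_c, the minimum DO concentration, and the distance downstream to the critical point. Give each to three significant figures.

t_c ≈ 1.19 d; D_c ≈ 8.20 mg/L; min DO ≈ 1.43 mg/L; x_c ≈ 122 km

t_c = [1/(k_r−k_1)] ln[(k_r/k_1)(1 − D₀(k_r−k_1)/(k_1 L₀))]
= [1/(1.32−0.391)] ln[(1.32/0.391)(1 − 1.92×0.9290/(0.391×44.1))]
= (1/0.9290) ln[3.376 × 0.8966] = 1.076 × ln(3.027) = 1.076 × 1.107 = 1.192 d.
D_c = (k_1/k_r) L₀ e^(−k_1 t_c) = (0.391/1.32) × 44.1 × e^(−0.391×1.192) = 0.2962 × 44.1 × 0.6274 = 8.196 mg/L.
Minimum DO = C_s − D_c = 9.63 − 8.196 = 1.434 mg/L.
x_c = v t_c = 1.18 m/s × 1.192 d × 86400 s/d = 121500 m ≈ 122 km.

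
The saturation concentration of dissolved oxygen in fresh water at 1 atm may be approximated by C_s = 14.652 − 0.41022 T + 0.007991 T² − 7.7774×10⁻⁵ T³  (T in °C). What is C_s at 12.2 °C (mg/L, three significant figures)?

C_s ≈ 10.7 mg/L

C_s = 14.652 − 0.41022×12.2 + 0.007991×12.2² − 7.7774×10⁻⁵×12.2³ = 10.70 mg/L.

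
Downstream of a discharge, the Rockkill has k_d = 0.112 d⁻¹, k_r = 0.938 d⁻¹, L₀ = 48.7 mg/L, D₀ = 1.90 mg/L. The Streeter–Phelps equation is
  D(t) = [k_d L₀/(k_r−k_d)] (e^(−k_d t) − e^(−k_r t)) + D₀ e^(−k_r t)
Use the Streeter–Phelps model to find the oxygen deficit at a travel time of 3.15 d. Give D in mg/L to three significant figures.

D ≈ 4.40 mg/L

k_d L₀/(k_r−k_d) = 0.112×48.7/(0.938−0.112) = 5.454/0.8260 = 6.603 mg/L.
e^(−k_d t) = e^(−0.112×3.150) = 0.7027; e^(−k_r t) = e^(−0.938×3.150) = 0.05209.
D = 6.603 × (0.7027 − 0.05209) + 1.90 × 0.05209 = 4.296 + 0.09898 = 4.395 mg/L.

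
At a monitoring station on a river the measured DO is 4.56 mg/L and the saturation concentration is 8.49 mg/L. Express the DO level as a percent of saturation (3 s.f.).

% saturation = C/C_s × 100 = 4.56/8.49 × 100 = 53.7 %.

53.7 % saturation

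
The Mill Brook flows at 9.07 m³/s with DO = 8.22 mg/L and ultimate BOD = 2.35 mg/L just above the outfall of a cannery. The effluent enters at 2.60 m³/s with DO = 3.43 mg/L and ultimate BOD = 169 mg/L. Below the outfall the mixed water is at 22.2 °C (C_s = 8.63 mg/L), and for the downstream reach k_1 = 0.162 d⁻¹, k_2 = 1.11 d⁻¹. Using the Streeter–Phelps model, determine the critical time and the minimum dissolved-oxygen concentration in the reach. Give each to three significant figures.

t_c ≈ 1.77 d; minimum DO ≈ 4.30 mg/L

Mixed DO = (9.07×8.22 + 2.60×3.43)/(9.07+2.60) = 83.47/11.67 = 7.153 mg/L.
Mixed L₀ = (9.07×2.35 + 2.60×169)/(11.67) = 460.7/11.67 = 39.48 mg/L.
Initial deficit D₀ = C_s − DO₀ = 8.63 − 7.153 = 1.477 mg/L.
t_c = (1/0.9480) ln[(1.11/0.162)(1 − 1.477×0.9480/(0.162×39.48))] = 1.055 × ln(5.352) = 1.769 d.
D_c = (0.162/1.11) × 39.48 × e^(−0.162×1.769) = 0.1459 × 39.48 × 0.7508 = 4.326 mg/L.
Minimum DO = 8.63 − 4.326 = 4.304 mg/L.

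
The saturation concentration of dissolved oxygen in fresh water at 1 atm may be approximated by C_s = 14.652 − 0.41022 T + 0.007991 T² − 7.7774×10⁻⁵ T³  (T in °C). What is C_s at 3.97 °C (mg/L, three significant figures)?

C_s = 14.652 − 0.41022×3.97 + 0.007991×3.97² − 7.7774×10⁻⁵×3.97³ = 13.14 mg/L.

C_s ≈ 13.1 mg/L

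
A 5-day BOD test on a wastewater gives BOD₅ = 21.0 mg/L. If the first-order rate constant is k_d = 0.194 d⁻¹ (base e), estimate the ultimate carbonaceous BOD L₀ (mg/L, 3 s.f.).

BOD₅ = L₀(1 − e^(−5k_d)) ⇒ L₀ = BOD₅ / (1 − e^(−5×0.194))
= 21.0 / (1 − 0.3791) = 21.0 / 0.6209 = 33.82 mg/L.

L₀ ≈ 33.8 mg/L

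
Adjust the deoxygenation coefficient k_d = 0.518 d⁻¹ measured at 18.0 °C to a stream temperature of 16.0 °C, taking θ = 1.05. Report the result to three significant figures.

k_d ≈ 0.470 d⁻¹

k_d(T₂) = k_d(T₁) · θ^(T₂−T₁) = 0.518 × 1.05^(16.0−18.0)
= 0.518 × 1.05^-2.00 = 0.518 × 0.9070 = 0.4698 d⁻¹.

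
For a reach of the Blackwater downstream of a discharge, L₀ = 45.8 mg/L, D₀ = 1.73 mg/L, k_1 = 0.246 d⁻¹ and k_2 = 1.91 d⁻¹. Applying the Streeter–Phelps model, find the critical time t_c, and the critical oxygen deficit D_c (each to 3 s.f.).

With k_2/k_1 = 7.764 and 1 − D₀(k_2−k_1)/(k_1 L₀) = 0.7445,
t_c = ln(7.764 × 0.7445) / (1.91 − 0.246) = ln(5.780) / 1.664 = 1.754/1.664 = 1.054 d.
D_c = (k_1/k_2) L₀ e^(−k_1 t_c) = (0.246/1.91) × 45.8 × e^(−0.246×1.054) = 0.1288 × 45.8 × 0.7715 = 4.551 mg/L.

t_c ≈ 1.05 d; D_c ≈ 4.55 mg/L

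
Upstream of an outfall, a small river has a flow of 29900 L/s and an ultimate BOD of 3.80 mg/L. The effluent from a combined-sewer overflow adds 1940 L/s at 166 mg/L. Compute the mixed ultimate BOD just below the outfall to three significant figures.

Flow-weighted mixing: C = (Q_r C_r + Q_w C_w)/(Q_r + Q_w)
= (29900×3.80 + 1940×166)/(29900 + 1940) = 435700/31840 = 13.68 mg/L.

13.7 mg/L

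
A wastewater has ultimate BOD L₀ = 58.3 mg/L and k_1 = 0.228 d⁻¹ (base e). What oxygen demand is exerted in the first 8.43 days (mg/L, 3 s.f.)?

y ≈ 49.8 mg/L

y_t = L₀(1 − e^(−k_1 t)) = 58.3 × (1 − e^(−0.228×8.43))
= 58.3 × (1 − 0.1463) = 58.3 × 0.8537 = 49.77 mg/L.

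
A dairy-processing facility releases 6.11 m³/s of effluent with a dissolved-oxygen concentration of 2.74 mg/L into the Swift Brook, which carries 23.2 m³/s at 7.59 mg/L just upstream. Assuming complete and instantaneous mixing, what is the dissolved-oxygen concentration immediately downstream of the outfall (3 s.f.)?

Flow-weighted mixing: C = (Q_r C_r + Q_w C_w)/(Q_r + Q_w)
= (23.2×7.59 + 6.11×2.74)/(23.2 + 6.11) = 192.8/29.31 = 6.579 mg/L.

6.58 mg/L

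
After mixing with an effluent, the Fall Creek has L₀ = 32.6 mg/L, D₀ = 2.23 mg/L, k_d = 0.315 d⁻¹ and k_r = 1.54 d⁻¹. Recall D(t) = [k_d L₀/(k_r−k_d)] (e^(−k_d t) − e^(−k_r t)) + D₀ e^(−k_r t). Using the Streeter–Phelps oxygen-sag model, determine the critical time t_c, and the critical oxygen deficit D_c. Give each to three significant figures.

With k_r/k_d = 4.889 and 1 − D₀(k_r−k_d)/(k_d L₀) = 0.7340,
t_c = ln(4.889 × 0.7340) / (1.54 − 0.315) = ln(3.588) / 1.225 = 1.278/1.225 = 1.043 d.
L(t_c) = L₀ e^(−k_d t_c) = 32.6 × 0.7200 = 23.47 mg/L, and at the critical point k_r D_c = k_d L, so D_c = (0.315/1.54) × 23.47 = 4.801 mg/L.

t_c ≈ 1.04 d; D_c ≈ 4.80 mg/L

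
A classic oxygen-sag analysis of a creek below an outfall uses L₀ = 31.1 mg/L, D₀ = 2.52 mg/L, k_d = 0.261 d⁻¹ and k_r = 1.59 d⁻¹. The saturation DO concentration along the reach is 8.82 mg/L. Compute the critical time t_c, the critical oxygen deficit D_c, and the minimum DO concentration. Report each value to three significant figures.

t_c = [1/(k_r−k_d)] ln[(k_r/k_d)(1 − D₀(k_r−k_d)/(k_d L₀))]
= [1/(1.59−0.261)] ln[(1.59/0.261)(1 − 2.52×1.329/(0.261×31.1))]
= (1/1.329) ln[6.092 × 0.5874] = 0.7524 × ln(3.578) = 0.7524 × 1.275 = 0.9593 d.
L(t_c) = L₀ e^(−k_d t_c) = 31.1 × 0.7785 = 24.21 mg/L, and at the critical point k_r D_c = k_d L, so D_c = (0.261/1.59) × 24.21 = 3.974 mg/L.
Minimum DO = C_s − D_c = 8.82 − 3.974 = 4.846 mg/L.

t_c ≈ 0.959 d; D_c ≈ 3.97 mg/L; min DO ≈ 4.85 mg/L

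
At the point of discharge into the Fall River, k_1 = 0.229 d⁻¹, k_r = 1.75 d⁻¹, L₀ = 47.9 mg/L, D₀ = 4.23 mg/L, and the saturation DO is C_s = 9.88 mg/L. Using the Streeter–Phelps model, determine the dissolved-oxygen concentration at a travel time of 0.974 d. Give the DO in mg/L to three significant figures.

k_1 L₀/(k_r−k_1) = 0.229×47.9/(1.75−0.229) = 10.97/1.521 = 7.212 mg/L.
e^(−k_1 t) = e^(−0.229×0.9740) = 0.8001; e^(−k_r t) = e^(−1.75×0.9740) = 0.1819.
D = 7.212 × (0.8001 − 0.1819) + 4.23 × 0.1819 = 4.458 + 0.7693 = 5.228 mg/L.
DO = C_s − D = 9.88 − 5.228 = 4.652 mg/L.

DO ≈ 4.65 mg/L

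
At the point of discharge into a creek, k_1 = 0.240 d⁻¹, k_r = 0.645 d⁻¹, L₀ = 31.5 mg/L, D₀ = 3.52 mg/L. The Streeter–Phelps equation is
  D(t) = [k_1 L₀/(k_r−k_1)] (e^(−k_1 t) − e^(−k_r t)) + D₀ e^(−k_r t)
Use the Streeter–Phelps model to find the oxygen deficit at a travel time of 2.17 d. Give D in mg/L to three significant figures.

D ≈ 7.35 mg/L

k_1 L₀/(k_r−k_1) = 0.240×31.5/(0.645−0.240) = 7.560/0.4050 = 18.67 mg/L.
e^(−k_1 t) = e^(−0.240×2.170) = 0.5940; e^(−k_r t) = e^(−0.645×2.170) = 0.2467.
D = 18.67 × (0.5940 − 0.2467) + 3.52 × 0.2467 = 6.484 + 0.8683 = 7.352 mg/L.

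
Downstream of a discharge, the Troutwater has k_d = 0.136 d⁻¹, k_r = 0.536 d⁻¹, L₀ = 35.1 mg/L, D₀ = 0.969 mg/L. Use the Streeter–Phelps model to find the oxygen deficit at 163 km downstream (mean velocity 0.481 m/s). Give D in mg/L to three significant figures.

Travel time t = x/v = 163 km / (0.481 m/s) = 163000 m / 0.481 m/s = 338900 s = 3.922 d.
k_d L₀/(k_r−k_d) = 0.136×35.1/(0.536−0.136) = 4.774/0.4000 = 11.93 mg/L.
e^(−k_d t) = e^(−0.136×3.922) = 0.5866; e^(−k_r t) = e^(−0.536×3.922) = 0.1222.
D = 11.93 × (0.5866 − 0.1222) + 0.969 × 0.1222 = 5.542 + 0.1184 = 5.661 mg/L.

D ≈ 5.66 mg/L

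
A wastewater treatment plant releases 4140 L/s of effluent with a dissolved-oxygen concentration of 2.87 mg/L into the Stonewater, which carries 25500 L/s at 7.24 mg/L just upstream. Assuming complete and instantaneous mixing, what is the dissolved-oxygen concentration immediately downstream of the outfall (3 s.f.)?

6.63 mg/L

Flow-weighted mixing: C = (Q_r C_r + Q_w C_w)/(Q_r + Q_w)
= (25500×7.24 + 4140×2.87)/(25500 + 4140) = 196500/29640 = 6.630 mg/L.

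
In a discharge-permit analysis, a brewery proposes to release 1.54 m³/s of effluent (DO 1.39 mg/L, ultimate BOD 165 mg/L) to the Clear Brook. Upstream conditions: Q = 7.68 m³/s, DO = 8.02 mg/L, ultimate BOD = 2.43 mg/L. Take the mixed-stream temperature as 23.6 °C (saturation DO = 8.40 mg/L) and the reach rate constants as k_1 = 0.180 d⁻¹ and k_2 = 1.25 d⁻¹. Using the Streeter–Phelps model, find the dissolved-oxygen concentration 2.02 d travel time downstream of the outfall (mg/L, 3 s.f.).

DO ≈ 5.22 mg/L

Mixed DO = (7.68×8.02 + 1.54×1.39)/(7.68+1.54) = 63.73/9.220 = 6.913 mg/L.
Mixed L₀ = (7.68×2.43 + 1.54×165)/(9.220) = 272.8/9.220 = 29.58 mg/L.
Initial deficit D₀ = C_s − DO₀ = 8.40 − 6.913 = 1.487 mg/L.
D(2.02) = [0.180×29.58/(1.25−0.180)](e^(−0.180×2.02) − e^(−1.25×2.02)) + 1.487 e^(−1.25×2.02)
= 4.977 × (0.6952 − 0.08006) + 1.487 × 0.08006 = 3.180 mg/L.
DO = 8.40 − 3.180 = 5.220 mg/L.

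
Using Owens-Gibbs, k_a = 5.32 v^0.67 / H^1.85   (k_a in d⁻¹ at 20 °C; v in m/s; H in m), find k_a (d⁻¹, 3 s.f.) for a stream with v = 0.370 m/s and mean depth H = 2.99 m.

k_a ≈ 0.360 d⁻¹

k_a = 5.32 × 0.370^0.67 / 2.99^1.85 = 5.32 × 0.5137 / 7.586 = 0.3603 d⁻¹.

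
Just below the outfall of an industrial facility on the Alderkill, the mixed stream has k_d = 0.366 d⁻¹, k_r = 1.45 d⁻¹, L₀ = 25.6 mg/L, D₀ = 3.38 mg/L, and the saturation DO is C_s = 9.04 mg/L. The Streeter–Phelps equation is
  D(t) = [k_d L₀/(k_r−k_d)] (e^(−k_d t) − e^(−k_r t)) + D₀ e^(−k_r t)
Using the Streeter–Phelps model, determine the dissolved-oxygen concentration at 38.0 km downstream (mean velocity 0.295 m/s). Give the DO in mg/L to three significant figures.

Travel time t = x/v = 38.0 km / (0.295 m/s) = 38000 m / 0.295 m/s = 128800 s = 1.491 d.
k_d L₀/(k_r−k_d) = 0.366×25.6/(1.45−0.366) = 9.370/1.084 = 8.644 mg/L.
e^(−k_d t) = e^(−0.366×1.491) = 0.5795; e^(−k_r t) = e^(−1.45×1.491) = 0.1151.
D = 8.644 × (0.5795 − 0.1151) + 3.38 × 0.1151 = 4.014 + 0.3891 = 4.403 mg/L.
DO = C_s − D = 9.04 − 4.403 = 4.637 mg/L.

DO ≈ 4.64 mg/L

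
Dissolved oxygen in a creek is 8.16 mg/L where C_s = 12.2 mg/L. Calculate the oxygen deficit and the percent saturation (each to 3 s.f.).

D = C_s − C = 12.2 − 8.16 = 4.04 mg/L.
% saturation = 8.16/12.2 × 100 = 66.9 %.

D ≈ 4.04 mg/L; 66.9 % saturation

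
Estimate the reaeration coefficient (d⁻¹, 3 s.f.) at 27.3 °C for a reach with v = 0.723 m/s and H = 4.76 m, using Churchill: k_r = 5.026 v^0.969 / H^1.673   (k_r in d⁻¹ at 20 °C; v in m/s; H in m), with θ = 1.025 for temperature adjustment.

k_r ≈ 0.323 d⁻¹

k_r(20) = 5.026 × 0.723^0.969 / 4.76^1.673 = 5.026 × 0.7303 / 13.60 = 0.2698 d⁻¹.
k_r(27.3) = 0.2698 × 1.025^(27.3−20) = 0.2698 × 1.198 = 0.3231 d⁻¹.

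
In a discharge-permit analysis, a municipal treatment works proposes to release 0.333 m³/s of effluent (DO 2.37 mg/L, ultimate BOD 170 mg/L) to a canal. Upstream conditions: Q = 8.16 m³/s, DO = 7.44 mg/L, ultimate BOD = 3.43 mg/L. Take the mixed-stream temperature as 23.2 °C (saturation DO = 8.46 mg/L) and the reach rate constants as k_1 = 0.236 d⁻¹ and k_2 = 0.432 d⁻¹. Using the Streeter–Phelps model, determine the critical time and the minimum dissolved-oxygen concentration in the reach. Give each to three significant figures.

Mixed DO = (8.16×7.44 + 0.333×2.37)/(8.16+0.333) = 61.50/8.493 = 7.241 mg/L.
Mixed L₀ = (8.16×3.43 + 0.333×170)/(8.493) = 84.60/8.493 = 9.961 mg/L.
Initial deficit D₀ = C_s − DO₀ = 8.46 − 7.241 = 1.219 mg/L.
t_c = (1/0.1960) ln[(0.432/0.236)(1 − 1.219×0.1960/(0.236×9.961))] = 5.102 × ln(1.644) = 2.538 d.
D_c = (0.236/0.432) × 9.961 × e^(−0.236×2.538) = 0.5463 × 9.961 × 0.5494 = 2.990 mg/L.
Minimum DO = 8.46 − 2.990 = 5.470 mg/L.

t_c ≈ 2.54 d; minimum DO ≈ 5.47 mg/L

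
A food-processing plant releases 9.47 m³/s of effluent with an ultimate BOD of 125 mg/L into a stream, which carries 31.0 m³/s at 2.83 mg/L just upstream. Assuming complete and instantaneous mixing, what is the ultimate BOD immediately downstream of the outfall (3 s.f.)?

Flow-weighted mixing: C = (Q_r C_r + Q_w C_w)/(Q_r + Q_w)
= (31.0×2.83 + 9.47×125)/(31.0 + 9.47) = 1271/40.47 = 31.42 mg/L.

31.4 mg/L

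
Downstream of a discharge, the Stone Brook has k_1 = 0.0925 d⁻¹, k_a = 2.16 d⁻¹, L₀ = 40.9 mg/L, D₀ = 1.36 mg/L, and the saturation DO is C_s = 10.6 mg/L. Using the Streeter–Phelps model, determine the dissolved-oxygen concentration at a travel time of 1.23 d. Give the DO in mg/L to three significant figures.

k_1 L₀/(k_a−k_1) = 0.0925×40.9/(2.16−0.0925) = 3.783/2.068 = 1.830 mg/L.
e^(−k_1 t) = e^(−0.0925×1.230) = 0.8925; e^(−k_a t) = e^(−2.16×1.230) = 0.07017.
D = 1.830 × (0.8925 − 0.07017) + 1.36 × 0.07017 = 1.505 + 0.09543 = 1.600 mg/L.
DO = C_s − D = 10.6 − 1.600 = 9.000 mg/L.

DO ≈ 9.00 mg/L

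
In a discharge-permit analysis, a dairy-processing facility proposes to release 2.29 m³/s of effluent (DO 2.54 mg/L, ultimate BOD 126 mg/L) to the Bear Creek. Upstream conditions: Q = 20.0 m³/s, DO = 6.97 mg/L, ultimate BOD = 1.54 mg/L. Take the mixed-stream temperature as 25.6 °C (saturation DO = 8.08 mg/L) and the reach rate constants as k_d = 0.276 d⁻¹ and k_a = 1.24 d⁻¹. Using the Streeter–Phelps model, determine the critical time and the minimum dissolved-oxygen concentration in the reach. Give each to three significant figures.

t_c ≈ 1.06 d; minimum DO ≈ 5.70 mg/L

Mixed DO = (20.0×6.97 + 2.29×2.54)/(20.0+2.29) = 145.2/22.29 = 6.515 mg/L.
Mixed L₀ = (20.0×1.54 + 2.29×126)/(22.29) = 319.3/22.29 = 14.33 mg/L.
Initial deficit D₀ = C_s − DO₀ = 8.08 − 6.515 = 1.565 mg/L.
t_c = (1/0.9640) ln[(1.24/0.276)(1 − 1.565×0.9640/(0.276×14.33))] = 1.037 × ln(2.778) = 1.060 d.
D_c = (0.276/1.24) × 14.33 × e^(−0.276×1.060) = 0.2226 × 14.33 × 0.7463 = 2.380 mg/L.
Minimum DO = 8.08 − 2.380 = 5.700 mg/L.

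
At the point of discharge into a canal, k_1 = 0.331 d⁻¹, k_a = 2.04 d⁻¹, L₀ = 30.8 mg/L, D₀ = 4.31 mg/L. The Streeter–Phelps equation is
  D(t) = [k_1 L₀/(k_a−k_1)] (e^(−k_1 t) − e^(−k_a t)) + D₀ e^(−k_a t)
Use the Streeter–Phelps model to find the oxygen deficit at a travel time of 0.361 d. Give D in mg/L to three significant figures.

k_1 L₀/(k_a−k_1) = 0.331×30.8/(2.04−0.331) = 10.19/1.709 = 5.965 mg/L.
e^(−k_1 t) = e^(−0.331×0.3610) = 0.8874; e^(−k_a t) = e^(−2.04×0.3610) = 0.4788.
D = 5.965 × (0.8874 − 0.4788) + 4.31 × 0.4788 = 2.437 + 2.064 = 4.501 mg/L.

D ≈ 4.50 mg/L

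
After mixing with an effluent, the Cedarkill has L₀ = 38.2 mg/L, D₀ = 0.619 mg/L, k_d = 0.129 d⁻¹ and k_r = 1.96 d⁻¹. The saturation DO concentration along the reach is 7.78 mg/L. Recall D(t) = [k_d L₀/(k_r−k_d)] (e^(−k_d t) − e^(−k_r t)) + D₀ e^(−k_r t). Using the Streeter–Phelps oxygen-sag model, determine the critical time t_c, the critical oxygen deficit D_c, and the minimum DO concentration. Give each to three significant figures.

At the critical point dD/dt = 0, so k_d L₀ e^(−k_d t) = k_r D. Substituting D(t) from the Streeter–Phelps equation and solving for t gives
t_c = ln[(k_r/k_d)(1 − D₀(k_r−k_d)/(k_d L₀))] / (k_r−k_d).
Here k_r−k_d = 1.831 d⁻¹ and 1 − D₀(k_r−k_d)/(k_d L₀) = 1 − 0.619×1.831/(0.129×38.2) = 0.7700, so
t_c = ln(15.19 × 0.7700) / 1.831 = 2.460 / 1.831 = 1.343 d.
D_c = (k_d/k_r) L₀ e^(−k_d t_c) = (0.129/1.96) × 38.2 × e^(−0.129×1.343) = 0.06582 × 38.2 × 0.8409 = 2.114 mg/L.
Minimum DO = C_s − D_c = 7.78 − 2.114 = 5.666 mg/L.

t_c ≈ 1.34 d; D_c ≈ 2.11 mg/L; min DO ≈ 5.67 mg/L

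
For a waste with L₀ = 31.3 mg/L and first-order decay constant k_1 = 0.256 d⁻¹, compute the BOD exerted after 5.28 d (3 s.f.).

y ≈ 23.2 mg/L

y_t = L₀(1 − e^(−k_1 t)) = 31.3 × (1 − e^(−0.256×5.28))
= 31.3 × (1 − 0.2588) = 31.3 × 0.7412 = 23.20 mg/L.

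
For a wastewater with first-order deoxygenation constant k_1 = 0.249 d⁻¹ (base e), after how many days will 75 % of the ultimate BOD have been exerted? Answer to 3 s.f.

y/L₀ = 1 − e^(−k_1 t) = 0.75 ⇒ e^(−k_1 t) = 0.250
t = −ln(0.250) / 0.249 = 1.386 / 0.249 = 5.567 d.

t ≈ 5.57 d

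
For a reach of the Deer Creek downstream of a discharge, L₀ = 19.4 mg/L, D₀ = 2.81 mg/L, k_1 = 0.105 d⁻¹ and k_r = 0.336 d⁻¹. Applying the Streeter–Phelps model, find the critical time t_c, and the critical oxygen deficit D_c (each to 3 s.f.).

At the critical point dD/dt = 0, so k_1 L₀ e^(−k_1 t) = k_r D. Substituting D(t) from the Streeter–Phelps equation and solving for t gives
t_c = ln[(k_r/k_1)(1 − D₀(k_r−k_1)/(k_1 L₀))] / (k_r−k_1).
Here k_r−k_1 = 0.2310 d⁻¹ and 1 − D₀(k_r−k_1)/(k_1 L₀) = 1 − 2.81×0.2310/(0.105×19.4) = 0.6813, so
t_c = ln(3.200 × 0.6813) / 0.2310 = 0.7795 / 0.2310 = 3.374 d.
L(t_c) = L₀ e^(−k_1 t_c) = 19.4 × 0.7017 = 13.61 mg/L, and at the critical point k_r D_c = k_1 L, so D_c = (0.105/0.336) × 13.61 = 4.254 mg/L.

t_c ≈ 3.37 d; D_c ≈ 4.25 mg/L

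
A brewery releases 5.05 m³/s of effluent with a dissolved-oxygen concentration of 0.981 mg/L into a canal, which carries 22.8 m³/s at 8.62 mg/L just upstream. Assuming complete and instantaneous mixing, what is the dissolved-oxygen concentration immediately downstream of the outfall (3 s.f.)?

Flow-weighted mixing: C = (Q_r C_r + Q_w C_w)/(Q_r + Q_w)
= (22.8×8.62 + 5.05×0.981)/(22.8 + 5.05) = 201.5/27.85 = 7.235 mg/L.

7.23 mg/L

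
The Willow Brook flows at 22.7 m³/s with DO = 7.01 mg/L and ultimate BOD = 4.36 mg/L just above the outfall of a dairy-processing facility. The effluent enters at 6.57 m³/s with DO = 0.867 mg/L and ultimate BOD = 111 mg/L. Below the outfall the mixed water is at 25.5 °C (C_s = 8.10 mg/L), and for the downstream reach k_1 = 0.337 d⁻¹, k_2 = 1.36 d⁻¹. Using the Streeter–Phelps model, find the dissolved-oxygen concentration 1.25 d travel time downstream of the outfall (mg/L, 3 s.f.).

Mixed DO = (22.7×7.01 + 6.57×0.867)/(22.7+6.57) = 164.8/29.27 = 5.631 mg/L.
Mixed L₀ = (22.7×4.36 + 6.57×111)/(29.27) = 828.2/29.27 = 28.30 mg/L.
Initial deficit D₀ = C_s − DO₀ = 8.10 − 5.631 = 2.469 mg/L.
D(1.25) = [0.337×28.30/(1.36−0.337)](e^(−0.337×1.25) − e^(−1.36×1.25)) + 2.469 e^(−1.36×1.25)
= 9.322 × (0.6562 − 0.1827) + 2.469 × 0.1827 = 4.865 mg/L.
DO = 8.10 − 4.865 = 3.235 mg/L.

DO ≈ 3.23 mg/L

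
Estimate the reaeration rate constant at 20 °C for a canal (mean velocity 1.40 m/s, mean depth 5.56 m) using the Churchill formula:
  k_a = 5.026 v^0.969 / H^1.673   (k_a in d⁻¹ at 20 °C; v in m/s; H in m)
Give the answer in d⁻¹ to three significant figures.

k_a = 5.026 × 1.40^0.969 / 5.56^1.673 = 5.026 × 1.385 / 17.64 = 0.3947 d⁻¹.

k_a ≈ 0.395 d⁻¹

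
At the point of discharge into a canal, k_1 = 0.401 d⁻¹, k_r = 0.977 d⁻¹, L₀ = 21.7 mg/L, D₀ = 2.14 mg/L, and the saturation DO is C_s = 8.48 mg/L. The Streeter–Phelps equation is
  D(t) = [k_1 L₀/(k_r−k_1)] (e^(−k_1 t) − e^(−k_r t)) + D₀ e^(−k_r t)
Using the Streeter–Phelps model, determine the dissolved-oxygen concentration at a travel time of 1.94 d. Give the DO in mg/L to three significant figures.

k_1 L₀/(k_r−k_1) = 0.401×21.7/(0.977−0.401) = 8.702/0.5760 = 15.11 mg/L.
e^(−k_1 t) = e^(−0.401×1.940) = 0.4594; e^(−k_r t) = e^(−0.977×1.940) = 0.1503.
D = 15.11 × (0.4594 − 0.1503) + 2.14 × 0.1503 = 4.669 + 0.3216 = 4.991 mg/L.
DO = C_s − D = 8.48 − 4.991 = 3.489 mg/L.

DO ≈ 3.49 mg/L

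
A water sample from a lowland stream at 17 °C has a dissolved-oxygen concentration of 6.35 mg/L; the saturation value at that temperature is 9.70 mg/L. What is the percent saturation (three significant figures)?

65.5 % saturation

% saturation = C/C_s × 100 = 6.35/9.70 × 100 = 65.5 %.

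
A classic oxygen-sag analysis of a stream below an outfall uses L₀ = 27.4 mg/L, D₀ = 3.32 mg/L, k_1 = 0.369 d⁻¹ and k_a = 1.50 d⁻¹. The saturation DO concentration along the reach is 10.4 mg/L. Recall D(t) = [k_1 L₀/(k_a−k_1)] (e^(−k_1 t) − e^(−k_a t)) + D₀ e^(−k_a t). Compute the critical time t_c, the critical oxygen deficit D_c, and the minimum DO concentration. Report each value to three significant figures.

t_c ≈ 0.830 d; D_c ≈ 4.96 mg/L; min DO ≈ 5.44 mg/L

At the critical point dD/dt = 0, so k_1 L₀ e^(−k_1 t) = k_a D. Substituting D(t) from the Streeter–Phelps equation and solving for t gives
t_c = ln[(k_a/k_1)(1 − D₀(k_a−k_1)/(k_1 L₀))] / (k_a−k_1).
Here k_a−k_1 = 1.131 d⁻¹ and 1 − D₀(k_a−k_1)/(k_1 L₀) = 1 − 3.32×1.131/(0.369×27.4) = 0.6286, so
t_c = ln(4.065 × 0.6286) / 1.131 = 0.9382 / 1.131 = 0.8295 d.
L(t_c) = L₀ e^(−k_1 t_c) = 27.4 × 0.7363 = 20.18 mg/L, and at the critical point k_a D_c = k_1 L, so D_c = (0.369/1.50) × 20.18 = 4.963 mg/L.
Minimum DO = C_s − D_c = 10.4 − 4.963 = 5.437 mg/L.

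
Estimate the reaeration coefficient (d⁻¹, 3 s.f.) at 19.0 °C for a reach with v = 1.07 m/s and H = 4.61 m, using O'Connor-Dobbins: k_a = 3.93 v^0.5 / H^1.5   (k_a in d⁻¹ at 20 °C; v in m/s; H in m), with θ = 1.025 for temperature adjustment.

k_a(20) = 3.93 × 1.07^0.5 / 4.61^1.5 = 3.93 × 1.034 / 9.898 = 0.4107 d⁻¹.
k_a(19.0) = 0.4107 × 1.025^(19.0−20) = 0.4107 × 0.9756 = 0.4007 d⁻¹.

k_a ≈ 0.401 d⁻¹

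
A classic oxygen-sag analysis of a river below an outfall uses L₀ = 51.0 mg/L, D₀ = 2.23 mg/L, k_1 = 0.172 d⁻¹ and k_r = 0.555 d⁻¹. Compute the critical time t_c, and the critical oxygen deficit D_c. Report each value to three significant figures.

t_c ≈ 2.79 d; D_c ≈ 9.78 mg/L

At the critical point dD/dt = 0, so k_1 L₀ e^(−k_1 t) = k_r D. Substituting D(t) from the Streeter–Phelps equation and solving for t gives
t_c = ln[(k_r/k_1)(1 − D₀(k_r−k_1)/(k_1 L₀))] / (k_r−k_1).
Here k_r−k_1 = 0.3830 d⁻¹ and 1 − D₀(k_r−k_1)/(k_1 L₀) = 1 − 2.23×0.3830/(0.172×51.0) = 0.9026, so
t_c = ln(3.227 × 0.9026) / 0.3830 = 1.069 / 0.3830 = 2.791 d.
D_c = (k_1/k_r) L₀ e^(−k_1 t_c) = (0.172/0.555) × 51.0 × e^(−0.172×2.791) = 0.3099 × 51.0 × 0.6187 = 9.779 mg/L.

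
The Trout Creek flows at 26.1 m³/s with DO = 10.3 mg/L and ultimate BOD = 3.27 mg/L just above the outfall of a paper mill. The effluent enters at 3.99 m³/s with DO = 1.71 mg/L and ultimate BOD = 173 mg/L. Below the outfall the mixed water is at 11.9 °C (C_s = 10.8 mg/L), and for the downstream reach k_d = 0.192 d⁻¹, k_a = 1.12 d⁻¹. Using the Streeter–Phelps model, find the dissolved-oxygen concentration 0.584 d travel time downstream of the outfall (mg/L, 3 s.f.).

DO ≈ 7.95 mg/L

Mixed DO = (26.1×10.3 + 3.99×1.71)/(26.1+3.99) = 275.7/30.09 = 9.161 mg/L.
Mixed L₀ = (26.1×3.27 + 3.99×173)/(30.09) = 775.6/30.09 = 25.78 mg/L.
Initial deficit D₀ = C_s − DO₀ = 10.8 − 9.161 = 1.639 mg/L.
D(0.584) = [0.192×25.78/(1.12−0.192)](e^(−0.192×0.584) − e^(−1.12×0.584)) + 1.639 e^(−1.12×0.584)
= 5.333 × (0.8939 − 0.5199) + 1.639 × 0.5199 = 2.847 mg/L.
DO = 10.8 − 2.847 = 7.953 mg/L.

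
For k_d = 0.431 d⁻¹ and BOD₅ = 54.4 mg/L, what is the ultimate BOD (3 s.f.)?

L₀ ≈ 61.5 mg/L

BOD₅ = L₀(1 − e^(−5k_d)) ⇒ L₀ = BOD₅ / (1 − e^(−5×0.431))
= 54.4 / (1 − 0.1159) = 54.4 / 0.8841 = 61.53 mg/L.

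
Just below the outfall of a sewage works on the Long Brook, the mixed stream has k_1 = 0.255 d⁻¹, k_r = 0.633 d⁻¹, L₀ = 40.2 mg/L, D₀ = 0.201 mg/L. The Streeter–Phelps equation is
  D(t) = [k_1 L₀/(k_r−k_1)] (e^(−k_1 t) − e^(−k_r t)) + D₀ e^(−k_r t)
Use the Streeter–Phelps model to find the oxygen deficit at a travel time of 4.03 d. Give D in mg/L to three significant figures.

D ≈ 7.60 mg/L

k_1 L₀/(k_r−k_1) = 0.255×40.2/(0.633−0.255) = 10.25/0.3780 = 27.12 mg/L.
e^(−k_1 t) = e^(−0.255×4.030) = 0.3578; e^(−k_r t) = e^(−0.633×4.030) = 0.07800.
D = 27.12 × (0.3578 − 0.07800) + 0.201 × 0.07800 = 7.589 + 0.01568 = 7.605 mg/L.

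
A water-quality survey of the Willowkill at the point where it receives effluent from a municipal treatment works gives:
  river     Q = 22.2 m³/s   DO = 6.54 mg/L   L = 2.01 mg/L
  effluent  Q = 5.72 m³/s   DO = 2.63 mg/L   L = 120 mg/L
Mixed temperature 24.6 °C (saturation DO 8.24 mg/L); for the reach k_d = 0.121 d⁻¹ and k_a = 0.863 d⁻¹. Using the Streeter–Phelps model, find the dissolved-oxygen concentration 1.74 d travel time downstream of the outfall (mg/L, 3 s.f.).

DO ≈ 5.17 mg/L

Mixed DO = (22.2×6.54 + 5.72×2.63)/(22.2+5.72) = 160.2/27.92 = 5.739 mg/L.
Mixed L₀ = (22.2×2.01 + 5.72×120)/(27.92) = 731.0/27.92 = 26.18 mg/L.
Initial deficit D₀ = C_s − DO₀ = 8.24 − 5.739 = 2.501 mg/L.
D(1.74) = [0.121×26.18/(0.863−0.121)](e^(−0.121×1.74) − e^(−0.863×1.74)) + 2.501 e^(−0.863×1.74)
= 4.270 × (0.8101 − 0.2228) + 2.501 × 0.2228 = 3.065 mg/L.
DO = 8.24 − 3.065 = 5.175 mg/L.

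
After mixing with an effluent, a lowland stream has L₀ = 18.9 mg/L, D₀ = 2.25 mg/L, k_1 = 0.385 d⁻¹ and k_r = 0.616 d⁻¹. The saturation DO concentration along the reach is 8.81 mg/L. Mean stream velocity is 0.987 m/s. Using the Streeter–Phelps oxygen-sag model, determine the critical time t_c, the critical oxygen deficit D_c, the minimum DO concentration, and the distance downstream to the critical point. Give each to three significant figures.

t_c ≈ 1.71 d; D_c ≈ 6.11 mg/L; min DO ≈ 2.70 mg/L; x_c ≈ 146 km

With k_r/k_1 = 1.600 and 1 − D₀(k_r−k_1)/(k_1 L₀) = 0.9286,
t_c = ln(1.600 × 0.9286) / (0.616 − 0.385) = ln(1.486) / 0.2310 = 0.3959/0.2310 = 1.714 d.
D_c = (k_1/k_r) L₀ e^(−k_1 t_c) = (0.385/0.616) × 18.9 × e^(−0.385×1.714) = 0.6250 × 18.9 × 0.5169 = 6.106 mg/L.
Minimum DO = C_s − D_c = 8.81 − 6.106 = 2.704 mg/L.
x_c = v t_c = 0.987 m/s × 1.714 d × 86400 s/d = 146200 m ≈ 146 km.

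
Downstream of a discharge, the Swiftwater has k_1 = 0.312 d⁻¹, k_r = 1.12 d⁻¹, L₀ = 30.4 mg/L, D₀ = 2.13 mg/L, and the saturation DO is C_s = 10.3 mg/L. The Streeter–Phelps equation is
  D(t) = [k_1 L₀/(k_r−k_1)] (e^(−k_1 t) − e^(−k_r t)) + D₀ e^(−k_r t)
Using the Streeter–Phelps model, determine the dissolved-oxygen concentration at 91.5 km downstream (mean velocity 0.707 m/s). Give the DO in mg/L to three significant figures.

Travel time t = x/v = 91.5 km / (0.707 m/s) = 91500 m / 0.707 m/s = 129400 s = 1.498 d.
k_1 L₀/(k_r−k_1) = 0.312×30.4/(1.12−0.312) = 9.485/0.8080 = 11.74 mg/L.
e^(−k_1 t) = e^(−0.312×1.498) = 0.6267; e^(−k_r t) = e^(−1.12×1.498) = 0.1868.
D = 11.74 × (0.6267 − 0.1868) + 2.13 × 0.1868 = 5.163 + 0.3979 = 5.561 mg/L.
DO = C_s − D = 10.3 − 5.561 = 4.739 mg/L.

DO ≈ 4.74 mg/L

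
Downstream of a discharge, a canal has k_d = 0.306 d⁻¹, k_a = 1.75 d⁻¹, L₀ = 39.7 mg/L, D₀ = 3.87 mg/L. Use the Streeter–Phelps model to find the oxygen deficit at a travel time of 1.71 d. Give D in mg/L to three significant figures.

k_d L₀/(k_a−k_d) = 0.306×39.7/(1.75−0.306) = 12.15/1.444 = 8.413 mg/L.
e^(−k_d t) = e^(−0.306×1.710) = 0.5926; e^(−k_a t) = e^(−1.75×1.710) = 0.05016.
D = 8.413 × (0.5926 − 0.05016) + 3.87 × 0.05016 = 4.563 + 0.1941 = 4.757 mg/L.

D ≈ 4.76 mg/L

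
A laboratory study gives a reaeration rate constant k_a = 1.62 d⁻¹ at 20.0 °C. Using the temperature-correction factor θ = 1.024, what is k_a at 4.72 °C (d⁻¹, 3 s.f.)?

k_a(T₂) = k_a(T₁) · θ^(T₂−T₁) = 1.62 × 1.024^(4.72−20.0)
= 1.62 × 1.024^-15.3 = 1.62 × 0.6960 = 1.128 d⁻¹.

k_a ≈ 1.13 d⁻¹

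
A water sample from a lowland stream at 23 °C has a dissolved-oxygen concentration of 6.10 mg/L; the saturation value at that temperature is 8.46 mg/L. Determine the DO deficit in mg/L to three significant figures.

D = C_s − C = 8.46 − 6.10 = 2.36 mg/L.

D ≈ 2.36 mg/L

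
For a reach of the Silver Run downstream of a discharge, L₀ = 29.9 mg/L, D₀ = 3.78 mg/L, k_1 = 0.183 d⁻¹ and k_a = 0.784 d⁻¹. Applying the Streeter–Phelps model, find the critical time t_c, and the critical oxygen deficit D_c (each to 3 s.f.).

At the critical point dD/dt = 0, so k_1 L₀ e^(−k_1 t) = k_a D. Substituting D(t) from the Streeter–Phelps equation and solving for t gives
t_c = ln[(k_a/k_1)(1 − D₀(k_a−k_1)/(k_1 L₀))] / (k_a−k_1).
Here k_a−k_1 = 0.6010 d⁻¹ and 1 − D₀(k_a−k_1)/(k_1 L₀) = 1 − 3.78×0.6010/(0.183×29.9) = 0.5848, so
t_c = ln(4.284 × 0.5848) / 0.6010 = 0.9185 / 0.6010 = 1.528 d.
L(t_c) = L₀ e^(−k_1 t_c) = 29.9 × 0.7560 = 22.61 mg/L, and at the critical point k_a D_c = k_1 L, so D_c = (0.183/0.784) × 22.61 = 5.277 mg/L.

t_c ≈ 1.53 d; D_c ≈ 5.28 mg/L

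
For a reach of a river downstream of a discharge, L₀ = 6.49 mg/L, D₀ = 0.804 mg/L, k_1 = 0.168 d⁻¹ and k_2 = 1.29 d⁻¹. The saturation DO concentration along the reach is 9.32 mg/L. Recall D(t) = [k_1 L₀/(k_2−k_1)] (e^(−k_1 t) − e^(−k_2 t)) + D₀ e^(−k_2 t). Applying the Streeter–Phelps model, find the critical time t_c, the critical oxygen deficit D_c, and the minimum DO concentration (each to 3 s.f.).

With k_2/k_1 = 7.679 and 1 − D₀(k_2−k_1)/(k_1 L₀) = 0.1726,
t_c = ln(7.679 × 0.1726) / (1.29 − 0.168) = ln(1.326) / 1.122 = 0.2819/1.122 = 0.2512 d.
D_c = (k_1/k_2) L₀ e^(−k_1 t_c) = (0.168/1.29) × 6.49 × e^(−0.168×0.2512) = 0.1302 × 6.49 × 0.9587 = 0.8103 mg/L.
Minimum DO = C_s − D_c = 9.32 − 0.8103 = 8.510 mg/L.

t_c ≈ 0.251 d; D_c ≈ 0.810 mg/L; min DO ≈ 8.51 mg/L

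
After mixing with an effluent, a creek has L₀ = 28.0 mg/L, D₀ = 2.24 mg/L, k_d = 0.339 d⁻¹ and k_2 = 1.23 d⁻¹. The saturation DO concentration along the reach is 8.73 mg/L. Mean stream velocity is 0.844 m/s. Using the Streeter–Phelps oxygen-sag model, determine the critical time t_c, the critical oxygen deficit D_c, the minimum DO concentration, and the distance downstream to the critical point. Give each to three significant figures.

With k_2/k_d = 3.628 and 1 − D₀(k_2−k_d)/(k_d L₀) = 0.7897,
t_c = ln(3.628 × 0.7897) / (1.23 − 0.339) = ln(2.865) / 0.8910 = 1.053/0.8910 = 1.181 d.
L(t_c) = L₀ e^(−k_d t_c) = 28.0 × 0.6700 = 18.76 mg/L, and at the critical point k_2 D_c = k_d L, so D_c = (0.339/1.23) × 18.76 = 5.170 mg/L.
Minimum DO = C_s − D_c = 8.73 − 5.170 = 3.560 mg/L.
x_c = v t_c = 0.844 m/s × 1.181 d × 86400 s/d = 86160 m ≈ 86.2 km.

t_c ≈ 1.18 d; D_c ≈ 5.17 mg/L; min DO ≈ 3.56 mg/L; x_c ≈ 86.2 km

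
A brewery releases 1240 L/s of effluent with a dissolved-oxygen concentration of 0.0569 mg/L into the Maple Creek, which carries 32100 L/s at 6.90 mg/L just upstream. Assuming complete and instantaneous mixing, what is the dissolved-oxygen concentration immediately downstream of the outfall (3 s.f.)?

Flow-weighted mixing: C = (Q_r C_r + Q_w C_w)/(Q_r + Q_w)
= (32100×6.90 + 1240×0.0569)/(32100 + 1240) = 221600/33340 = 6.645 mg/L.

6.65 mg/L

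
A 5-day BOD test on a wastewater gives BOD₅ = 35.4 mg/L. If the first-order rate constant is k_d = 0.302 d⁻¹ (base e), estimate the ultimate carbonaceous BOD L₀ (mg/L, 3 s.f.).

L₀ ≈ 45.4 mg/L

BOD₅ = L₀(1 − e^(−5k_d)) ⇒ L₀ = BOD₅ / (1 − e^(−5×0.302))
= 35.4 / (1 − 0.2209) = 35.4 / 0.7791 = 45.44 mg/L.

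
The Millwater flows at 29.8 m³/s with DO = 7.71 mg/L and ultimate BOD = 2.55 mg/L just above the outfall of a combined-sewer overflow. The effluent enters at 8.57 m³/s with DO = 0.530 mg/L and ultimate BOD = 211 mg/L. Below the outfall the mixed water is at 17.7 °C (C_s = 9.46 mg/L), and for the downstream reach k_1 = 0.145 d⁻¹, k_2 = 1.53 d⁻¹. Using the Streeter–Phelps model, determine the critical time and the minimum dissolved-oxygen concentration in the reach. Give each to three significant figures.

t_c ≈ 0.939 d; minimum DO ≈ 5.40 mg/L

Mixed DO = (29.8×7.71 + 8.57×0.530)/(29.8+8.57) = 234.3/38.37 = 6.106 mg/L.
Mixed L₀ = (29.8×2.55 + 8.57×211)/(38.37) = 1884/38.37 = 49.11 mg/L.
Initial deficit D₀ = C_s − DO₀ = 9.46 − 6.106 = 3.354 mg/L.
t_c = (1/1.385) ln[(1.53/0.145)(1 − 3.354×1.385/(0.145×49.11))] = 0.7220 × ln(3.669) = 0.9385 d.
D_c = (0.145/1.53) × 49.11 × e^(−0.145×0.9385) = 0.09477 × 49.11 × 0.8728 = 4.062 mg/L.
Minimum DO = 9.46 − 4.062 = 5.398 mg/L.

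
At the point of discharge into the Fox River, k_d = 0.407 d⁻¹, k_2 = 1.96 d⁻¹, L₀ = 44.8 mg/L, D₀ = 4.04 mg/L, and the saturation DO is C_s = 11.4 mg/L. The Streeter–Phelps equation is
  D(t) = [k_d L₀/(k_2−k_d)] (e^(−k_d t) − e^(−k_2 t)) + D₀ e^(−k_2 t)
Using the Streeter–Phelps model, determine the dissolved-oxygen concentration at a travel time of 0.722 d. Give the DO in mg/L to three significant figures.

k_d L₀/(k_2−k_d) = 0.407×44.8/(1.96−0.407) = 18.23/1.553 = 11.74 mg/L.
e^(−k_d t) = e^(−0.407×0.7220) = 0.7454; e^(−k_2 t) = e^(−1.96×0.7220) = 0.2429.
D = 11.74 × (0.7454 − 0.2429) + 4.04 × 0.2429 = 5.900 + 0.9813 = 6.881 mg/L.
DO = C_s − D = 11.4 − 6.881 = 4.519 mg/L.

DO ≈ 4.52 mg/L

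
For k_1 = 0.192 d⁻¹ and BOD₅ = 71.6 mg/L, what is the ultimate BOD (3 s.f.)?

BOD₅ = L₀(1 − e^(−5k_1)) ⇒ L₀ = BOD₅ / (1 − e^(−5×0.192))
= 71.6 / (1 − 0.3829) = 71.6 / 0.6171 = 116.0 mg/L.

L₀ ≈ 116 mg/L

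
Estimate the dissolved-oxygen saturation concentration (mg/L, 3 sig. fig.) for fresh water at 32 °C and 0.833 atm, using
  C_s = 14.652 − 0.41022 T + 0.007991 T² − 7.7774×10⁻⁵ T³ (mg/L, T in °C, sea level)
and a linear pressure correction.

C_s ≈ 5.96 mg/L

At sea level: C_s = 14.652 − 0.41022×32 + 0.007991×32² − 7.7774×10⁻⁵×32³ = 7.159 mg/L.
Pressure correction: C_s' = 7.159 × 0.833 = 5.964 mg/L.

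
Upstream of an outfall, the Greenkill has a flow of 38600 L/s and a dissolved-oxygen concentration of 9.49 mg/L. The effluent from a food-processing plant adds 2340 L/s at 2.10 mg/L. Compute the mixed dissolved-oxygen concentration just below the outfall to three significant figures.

9.07 mg/L

Flow-weighted mixing: C = (Q_r C_r + Q_w C_w)/(Q_r + Q_w)
= (38600×9.49 + 2340×2.10)/(38600 + 2340) = 371200/40940 = 9.068 mg/L.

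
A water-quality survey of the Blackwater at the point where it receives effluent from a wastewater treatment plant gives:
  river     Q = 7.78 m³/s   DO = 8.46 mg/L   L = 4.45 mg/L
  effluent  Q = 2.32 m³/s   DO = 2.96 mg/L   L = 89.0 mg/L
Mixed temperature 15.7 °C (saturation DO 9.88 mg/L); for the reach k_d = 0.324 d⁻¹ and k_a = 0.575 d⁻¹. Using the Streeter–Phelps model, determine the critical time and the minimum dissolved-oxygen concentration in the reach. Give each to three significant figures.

t_c ≈ 1.92 d; minimum DO ≈ 2.66 mg/L

Mixed DO = (7.78×8.46 + 2.32×2.96)/(7.78+2.32) = 72.69/10.10 = 7.197 mg/L.
Mixed L₀ = (7.78×4.45 + 2.32×89.0)/(10.10) = 241.1/10.10 = 23.87 mg/L.
Initial deficit D₀ = C_s − DO₀ = 9.88 − 7.197 = 2.683 mg/L.
t_c = (1/0.2510) ln[(0.575/0.324)(1 − 2.683×0.2510/(0.324×23.87))] = 3.984 × ln(1.620) = 1.922 d.
D_c = (0.324/0.575) × 23.87 × e^(−0.324×1.922) = 0.5635 × 23.87 × 0.5364 = 7.215 mg/L.
Minimum DO = 9.88 − 7.215 = 2.665 mg/L.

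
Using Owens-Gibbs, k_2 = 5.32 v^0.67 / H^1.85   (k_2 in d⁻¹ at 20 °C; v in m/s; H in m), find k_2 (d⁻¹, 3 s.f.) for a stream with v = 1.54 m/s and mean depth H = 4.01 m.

k_2 = 5.32 × 1.54^0.67 / 4.01^1.85 = 5.32 × 1.335 / 13.06 = 0.5442 d⁻¹.

k_2 ≈ 0.544 d⁻¹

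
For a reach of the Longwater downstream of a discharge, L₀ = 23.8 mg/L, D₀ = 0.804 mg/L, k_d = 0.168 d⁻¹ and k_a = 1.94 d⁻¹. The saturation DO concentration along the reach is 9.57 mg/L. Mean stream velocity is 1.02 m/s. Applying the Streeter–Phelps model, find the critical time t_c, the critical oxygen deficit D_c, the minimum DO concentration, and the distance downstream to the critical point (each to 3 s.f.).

t_c ≈ 1.13 d; D_c ≈ 1.70 mg/L; min DO ≈ 7.87 mg/L; x_c ≈ 99.8 km

With k_a/k_d = 11.55 and 1 − D₀(k_a−k_d)/(k_d L₀) = 0.6437,
t_c = ln(11.55 × 0.6437) / (1.94 − 0.168) = ln(7.433) / 1.772 = 2.006/1.772 = 1.132 d.
D_c = (k_d/k_a) L₀ e^(−k_d t_c) = (0.168/1.94) × 23.8 × e^(−0.168×1.132) = 0.08660 × 23.8 × 0.8268 = 1.704 mg/L.
Minimum DO = C_s − D_c = 9.57 − 1.704 = 7.866 mg/L.
x_c = v t_c = 1.02 m/s × 1.132 d × 86400 s/d = 99760 m ≈ 99.8 km.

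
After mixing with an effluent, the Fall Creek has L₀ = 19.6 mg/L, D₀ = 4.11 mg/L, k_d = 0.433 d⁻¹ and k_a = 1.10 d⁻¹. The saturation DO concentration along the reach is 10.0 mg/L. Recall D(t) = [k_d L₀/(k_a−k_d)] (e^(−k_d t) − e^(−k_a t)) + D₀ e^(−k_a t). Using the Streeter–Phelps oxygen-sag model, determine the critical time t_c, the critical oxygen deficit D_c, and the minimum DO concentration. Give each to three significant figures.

With k_a/k_d = 2.540 and 1 − D₀(k_a−k_d)/(k_d L₀) = 0.6770,
t_c = ln(2.540 × 0.6770) / (1.10 − 0.433) = ln(1.720) / 0.6670 = 0.5422/0.6670 = 0.8129 d.
L(t_c) = L₀ e^(−k_d t_c) = 19.6 × 0.7033 = 13.78 mg/L, and at the critical point k_a D_c = k_d L, so D_c = (0.433/1.10) × 13.78 = 5.426 mg/L.
Minimum DO = C_s − D_c = 10.0 − 5.426 = 4.574 mg/L.

t_c ≈ 0.813 d; D_c ≈ 5.43 mg/L; min DO ≈ 4.57 mg/L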